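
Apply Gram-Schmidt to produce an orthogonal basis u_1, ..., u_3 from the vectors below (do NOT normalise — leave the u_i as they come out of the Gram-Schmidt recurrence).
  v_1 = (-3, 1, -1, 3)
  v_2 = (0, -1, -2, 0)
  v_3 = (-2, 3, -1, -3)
Orthogonal basis:
  u_1 = (-3, 1, -1, 3)
  u_2 = (3/20, -21/20, -39/20, -3/20)
  u_3 = (-20/11, 30/11, -15/11, -35/11)

Apply the Gram-Schmidt recurrence
  u_1 = v_1
  u_i = v_i − Σ_{j<i} ((v_i · u_j) / (u_j · u_j)) · u_j.

Step by step this gives:
  u_1 = (-3, 1, -1, 3)
  u_2 = (3/20, -21/20, -39/20, -3/20)
  u_3 = (-20/11, 30/11, -15/11, -35/11)

Orthogonality check:
  u_2 · u_1 = 0 (should be 0)
  u_3 · u_1 = 0 (should be 0)
  u_3 · u_2 = 0 (should be 0)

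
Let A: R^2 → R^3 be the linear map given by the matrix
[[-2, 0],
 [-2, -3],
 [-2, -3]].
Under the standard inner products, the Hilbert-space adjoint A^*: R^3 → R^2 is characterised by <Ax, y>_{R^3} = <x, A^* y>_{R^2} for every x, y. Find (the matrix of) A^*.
A^* = A^T =
[[-2, -2, -2],
 [0, -3, -3]]

For real matrices with standard dot products, the defining identity <Ax, y> = <x, A^* y> gives (Ax)^T y = x^T (A^*) y, i.e. x^T A^T y = x^T (A^*) y. Since this holds for all x, y, we must have A^* = A^T. Therefore
A^* =
[[-2, -2, -2],
 [0, -3, -3]].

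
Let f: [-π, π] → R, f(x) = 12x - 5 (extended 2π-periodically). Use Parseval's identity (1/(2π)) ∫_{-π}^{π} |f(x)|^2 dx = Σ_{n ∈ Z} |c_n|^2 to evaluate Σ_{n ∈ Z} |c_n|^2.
Σ |c_n|^2 = 48π^2 + 25

Expand and integrate term by term over [-π, π]:
  ∫ (12x)^2 dx = 144·(2π^3/3); ∫ 2·12·(-5)·x dx = 0 (odd integrand); ∫ (-5)^2 dx = 25·2π.
So (1/(2π)) ∫_{-π}^{π} (12x - 5)^2 dx = 144π^2/3 + 25 = 48π^2 + 25.
Parseval ⇒ Σ |c_n|^2 = 48π^2 + 25.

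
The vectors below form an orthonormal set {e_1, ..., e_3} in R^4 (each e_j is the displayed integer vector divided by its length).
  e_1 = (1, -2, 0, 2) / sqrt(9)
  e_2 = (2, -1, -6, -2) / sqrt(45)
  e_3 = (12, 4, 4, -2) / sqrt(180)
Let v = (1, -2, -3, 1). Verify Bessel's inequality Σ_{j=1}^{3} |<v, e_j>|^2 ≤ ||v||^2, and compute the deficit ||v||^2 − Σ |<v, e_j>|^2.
Σ |<v, e_j>|^2 = 134/9; ||v||^2 = 15; deficit = 1/9

Write each e_j = u_j / sqrt(<u_j, u_j>) where u_j is the displayed integer vector. Then <v, e_j> = <v, u_j> / sqrt(<u_j, u_j>), so |<v, e_j>|^2 = <v, u_j>^2 / <u_j, u_j>.
Coefficients: <v, e_1> = 7/sqrt(9), <v, e_2> = 20/sqrt(45), <v, e_3> = -10/sqrt(180).
Square and sum: Σ |<v, e_j>|^2 = 134/9.
Compute ||v||^2 = v·v = 15.
Deficit = 15 − 134/9 = 1/9 ≥ 0, confirming Bessel's inequality. (The deficit equals ||v − Σ <v,e_j> e_j||^2, the squared distance from v to span{e_j}.)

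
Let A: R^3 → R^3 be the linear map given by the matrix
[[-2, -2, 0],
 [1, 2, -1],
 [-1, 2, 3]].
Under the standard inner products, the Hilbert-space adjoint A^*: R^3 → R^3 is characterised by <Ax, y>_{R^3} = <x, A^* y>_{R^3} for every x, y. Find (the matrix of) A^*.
A^* = A^T =
[[-2, 1, -1],
 [-2, 2, 2],
 [0, -1, 3]]

For real matrices with standard dot products, the defining identity <Ax, y> = <x, A^* y> gives (Ax)^T y = x^T (A^*) y, i.e. x^T A^T y = x^T (A^*) y. Since this holds for all x, y, we must have A^* = A^T. Therefore
A^* =
[[-2, 1, -1],
 [-2, 2, 2],
 [0, -1, 3]].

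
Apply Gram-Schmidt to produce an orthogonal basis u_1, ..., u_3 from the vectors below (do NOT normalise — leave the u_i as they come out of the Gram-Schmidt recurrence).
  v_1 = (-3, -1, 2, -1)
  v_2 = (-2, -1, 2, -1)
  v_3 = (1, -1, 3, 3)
Orthogonal basis:
  u_1 = (-3, -1, 2, -1)
  u_2 = (2/5, -1/5, 2/5, -1/5)
  u_3 = (0, -1/3, 5/3, 11/3)

Apply the Gram-Schmidt recurrence
  u_1 = v_1
  u_i = v_i − Σ_{j<i} ((v_i · u_j) / (u_j · u_j)) · u_j.

Step by step this gives:
  u_1 = (-3, -1, 2, -1)
  u_2 = (2/5, -1/5, 2/5, -1/5)
  u_3 = (0, -1/3, 5/3, 11/3)

Orthogonality check:
  u_2 · u_1 = 0 (should be 0)
  u_3 · u_1 = 0 (should be 0)
  u_3 · u_2 = 0 (should be 0)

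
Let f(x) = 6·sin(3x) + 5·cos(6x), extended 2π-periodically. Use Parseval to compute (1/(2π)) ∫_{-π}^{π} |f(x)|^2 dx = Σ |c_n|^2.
Σ |c_n|^2 = 61/2

Expand |f|^2 and use orthogonality of {sin(nx), cos(mx)} on [-π, π]:
  ∫_{-π}^{π} sin(nx)^2 dx = π, ∫ cos(mx)^2 dx = π, and cross terms integrate to 0.
So ∫_{-π}^{π} f(x)^2 dx = 6^2 · π + 5^2 · π = (36 + 25)π.
Divide by 2π: (36 + 25)/2 = 61/2.
By Parseval, this equals Σ |c_n|^2.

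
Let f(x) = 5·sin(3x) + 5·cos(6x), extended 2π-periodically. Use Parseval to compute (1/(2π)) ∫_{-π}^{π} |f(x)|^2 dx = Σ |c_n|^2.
Σ |c_n|^2 = 25

Expand |f|^2 and use orthogonality of {sin(nx), cos(mx)} on [-π, π]:
  ∫_{-π}^{π} sin(nx)^2 dx = π, ∫ cos(mx)^2 dx = π, and cross terms integrate to 0.
So ∫_{-π}^{π} f(x)^2 dx = 5^2 · π + 5^2 · π = (25 + 25)π.
Divide by 2π: (25 + 25)/2 = 25.
By Parseval, this equals Σ |c_n|^2.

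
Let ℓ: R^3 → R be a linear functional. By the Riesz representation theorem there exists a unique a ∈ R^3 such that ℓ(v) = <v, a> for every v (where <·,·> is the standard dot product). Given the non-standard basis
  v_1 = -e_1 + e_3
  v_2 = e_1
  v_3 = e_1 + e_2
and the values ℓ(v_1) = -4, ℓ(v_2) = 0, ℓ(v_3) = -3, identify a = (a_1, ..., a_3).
a = (0, -3, -4)

Write a = (a_1, ..., a_3) in the standard basis. For each basis vector v_i, ℓ(v_i) = <v_i, a> is a linear equation in the a_j's. Collect the n equations into a matrix system V a = ℓ, where row i of V is v_i (expressed in the standard basis). Since V is invertible (lower-triangular with 1s on the diagonal, up to permutation), solve by back-substitution:
  V =
[[-1, 0, 1],
 [1, 0, 0],
 [1, 1, 0]]
  V a = (-4, 0, -3)
Solving gives a = (0, -3, -4).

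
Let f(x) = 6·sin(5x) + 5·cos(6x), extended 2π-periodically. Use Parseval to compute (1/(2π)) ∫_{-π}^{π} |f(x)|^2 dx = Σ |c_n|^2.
Σ |c_n|^2 = 61/2

Expand |f|^2 and use orthogonality of {sin(nx), cos(mx)} on [-π, π]:
  ∫_{-π}^{π} sin(nx)^2 dx = π, ∫ cos(mx)^2 dx = π, and cross terms integrate to 0.
So ∫_{-π}^{π} f(x)^2 dx = 6^2 · π + 5^2 · π = (36 + 25)π.
Divide by 2π: (36 + 25)/2 = 61/2.
By Parseval, this equals Σ |c_n|^2.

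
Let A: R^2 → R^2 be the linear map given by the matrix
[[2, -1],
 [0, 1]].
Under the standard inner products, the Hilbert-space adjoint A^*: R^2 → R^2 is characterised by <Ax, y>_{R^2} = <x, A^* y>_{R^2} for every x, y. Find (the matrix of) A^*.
A^* = A^T =
[[2, 0],
 [-1, 1]]

For real matrices with standard dot products, the defining identity <Ax, y> = <x, A^* y> gives (Ax)^T y = x^T (A^*) y, i.e. x^T A^T y = x^T (A^*) y. Since this holds for all x, y, we must have A^* = A^T. Therefore
A^* =
[[2, 0],
 [-1, 1]].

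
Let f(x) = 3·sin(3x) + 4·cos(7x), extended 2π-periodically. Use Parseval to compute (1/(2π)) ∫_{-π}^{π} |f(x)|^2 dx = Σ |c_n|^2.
Σ |c_n|^2 = 25/2

Expand |f|^2 and use orthogonality of {sin(nx), cos(mx)} on [-π, π]:
  ∫_{-π}^{π} sin(nx)^2 dx = π, ∫ cos(mx)^2 dx = π, and cross terms integrate to 0.
So ∫_{-π}^{π} f(x)^2 dx = 3^2 · π + 4^2 · π = (9 + 16)π.
Divide by 2π: (9 + 16)/2 = 25/2.
By Parseval, this equals Σ |c_n|^2.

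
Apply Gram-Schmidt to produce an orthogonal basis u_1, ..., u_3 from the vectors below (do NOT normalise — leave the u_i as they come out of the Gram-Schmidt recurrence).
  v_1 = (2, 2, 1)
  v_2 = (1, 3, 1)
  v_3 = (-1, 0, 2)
Orthogonal basis:
  u_1 = (2, 2, 1)
  u_2 = (-1, 1, 0)
  u_3 = (-1/2, -1/2, 2)

Apply the Gram-Schmidt recurrence
  u_1 = v_1
  u_i = v_i − Σ_{j<i} ((v_i · u_j) / (u_j · u_j)) · u_j.

Step by step this gives:
  u_1 = (2, 2, 1)
  u_2 = (-1, 1, 0)
  u_3 = (-1/2, -1/2, 2)

Orthogonality check:
  u_2 · u_1 = 0 (should be 0)
  u_3 · u_1 = 0 (should be 0)
  u_3 · u_2 = 0 (should be 0)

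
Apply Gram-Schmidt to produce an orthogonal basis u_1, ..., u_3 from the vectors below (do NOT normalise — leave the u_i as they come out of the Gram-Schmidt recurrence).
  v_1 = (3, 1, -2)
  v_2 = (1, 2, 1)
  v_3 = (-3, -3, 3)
Orthogonal basis:
  u_1 = (3, 1, -2)
  u_2 = (5/14, 25/14, 10/7)
  u_3 = (1, -1, 1)

Apply the Gram-Schmidt recurrence
  u_1 = v_1
  u_i = v_i − Σ_{j<i} ((v_i · u_j) / (u_j · u_j)) · u_j.

Step by step this gives:
  u_1 = (3, 1, -2)
  u_2 = (5/14, 25/14, 10/7)
  u_3 = (1, -1, 1)

Orthogonality check:
  u_2 · u_1 = 0 (should be 0)
  u_3 · u_1 = 0 (should be 0)
  u_3 · u_2 = 0 (should be 0)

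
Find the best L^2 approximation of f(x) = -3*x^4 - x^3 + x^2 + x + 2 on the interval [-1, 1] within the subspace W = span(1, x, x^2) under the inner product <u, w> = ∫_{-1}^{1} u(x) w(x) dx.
g(x) = -11*x^2/7 + 2*x/5 + 79/35

The best approximation g ∈ W is the orthogonal projection of f onto W. Writing g = a_0 + a_1 x + a_2 x^2, the coefficients solve the normal equations G · a = b where
  G_{ij} = <φ_i, φ_j> and b_i = <f, φ_i>, with φ_0 = 1, φ_1 = x, φ_2 = x^2.
G =
  [2, 0, 2/3]
  [0, 2/3, 0]
  [2/3, 0, 2/5],
b = (52/15, 4/15, 92/105).
Solving gives a_0 = 79/35, a_1 = 2/5, a_2 = -11/7, so
  g(x) = -11*x^2/7 + 2*x/5 + 79/35.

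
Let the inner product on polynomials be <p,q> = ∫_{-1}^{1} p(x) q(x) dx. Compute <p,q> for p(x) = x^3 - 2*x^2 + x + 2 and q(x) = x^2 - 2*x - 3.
<p,q> = -48/5

Expand the product: p(x)·q(x) = x^5 - 4*x^4 + 2*x^3 + 6*x^2 - 7*x - 6.
∫_{-1}^{1} of each monomial x^k gives [2/(k+1) if k even, 0 if k odd]. Integrating term-by-term (or equivalently evaluating the antiderivative F(x) = x^6/6 - 4*x^5/5 + x^4/2 + 2*x^3 - 7*x^2/2 - 6*x at the endpoints):
  F(1) − F(−1) = -229/30 − (59/30) = -48/5.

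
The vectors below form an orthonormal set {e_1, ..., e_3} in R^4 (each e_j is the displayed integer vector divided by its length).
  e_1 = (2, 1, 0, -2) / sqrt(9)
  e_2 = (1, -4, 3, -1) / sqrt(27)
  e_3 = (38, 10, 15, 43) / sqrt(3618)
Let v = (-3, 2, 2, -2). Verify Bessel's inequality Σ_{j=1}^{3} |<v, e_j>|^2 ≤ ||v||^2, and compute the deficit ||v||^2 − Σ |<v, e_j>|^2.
Σ |<v, e_j>|^2 = 439/67; ||v||^2 = 21; deficit = 968/67

Write each e_j = u_j / sqrt(<u_j, u_j>) where u_j is the displayed integer vector. Then <v, e_j> = <v, u_j> / sqrt(<u_j, u_j>), so |<v, e_j>|^2 = <v, u_j>^2 / <u_j, u_j>.
Coefficients: <v, e_1> = 0/sqrt(9), <v, e_2> = -3/sqrt(27), <v, e_3> = -150/sqrt(3618).
Square and sum: Σ |<v, e_j>|^2 = 439/67.
Compute ||v||^2 = v·v = 21.
Deficit = 21 − 439/67 = 968/67 ≥ 0, confirming Bessel's inequality. (The deficit equals ||v − Σ <v,e_j> e_j||^2, the squared distance from v to span{e_j}.)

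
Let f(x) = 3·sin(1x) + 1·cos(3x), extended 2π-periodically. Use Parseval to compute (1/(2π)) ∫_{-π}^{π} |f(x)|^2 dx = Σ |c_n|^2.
Σ |c_n|^2 = 5

Expand |f|^2 and use orthogonality of {sin(nx), cos(mx)} on [-π, π]:
  ∫_{-π}^{π} sin(nx)^2 dx = π, ∫ cos(mx)^2 dx = π, and cross terms integrate to 0.
So ∫_{-π}^{π} f(x)^2 dx = 3^2 · π + 1^2 · π = (9 + 1)π.
Divide by 2π: (9 + 1)/2 = 5.
By Parseval, this equals Σ |c_n|^2.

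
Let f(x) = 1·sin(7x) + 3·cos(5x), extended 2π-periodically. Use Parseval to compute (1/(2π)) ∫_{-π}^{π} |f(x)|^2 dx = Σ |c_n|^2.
Σ |c_n|^2 = 5

Expand |f|^2 and use orthogonality of {sin(nx), cos(mx)} on [-π, π]:
  ∫_{-π}^{π} sin(nx)^2 dx = π, ∫ cos(mx)^2 dx = π, and cross terms integrate to 0.
So ∫_{-π}^{π} f(x)^2 dx = 1^2 · π + 3^2 · π = (1 + 9)π.
Divide by 2π: (1 + 9)/2 = 5.
By Parseval, this equals Σ |c_n|^2.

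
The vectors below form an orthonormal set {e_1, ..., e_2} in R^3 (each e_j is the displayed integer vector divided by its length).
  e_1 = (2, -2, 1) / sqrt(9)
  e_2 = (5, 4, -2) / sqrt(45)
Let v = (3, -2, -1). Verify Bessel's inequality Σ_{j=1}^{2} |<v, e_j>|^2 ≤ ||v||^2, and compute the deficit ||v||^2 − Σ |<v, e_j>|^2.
Σ |<v, e_j>|^2 = 54/5; ||v||^2 = 14; deficit = 16/5

Write each e_j = u_j / sqrt(<u_j, u_j>) where u_j is the displayed integer vector. Then <v, e_j> = <v, u_j> / sqrt(<u_j, u_j>), so |<v, e_j>|^2 = <v, u_j>^2 / <u_j, u_j>.
Coefficients: <v, e_1> = 9/sqrt(9), <v, e_2> = 9/sqrt(45).
Square and sum: Σ |<v, e_j>|^2 = 54/5.
Compute ||v||^2 = v·v = 14.
Deficit = 14 − 54/5 = 16/5 ≥ 0, confirming Bessel's inequality. (The deficit equals ||v − Σ <v,e_j> e_j||^2, the squared distance from v to span{e_j}.)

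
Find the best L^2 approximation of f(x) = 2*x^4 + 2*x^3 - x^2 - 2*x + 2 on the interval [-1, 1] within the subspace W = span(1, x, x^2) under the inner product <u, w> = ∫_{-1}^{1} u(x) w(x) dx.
g(x) = 5*x^2/7 - 4*x/5 + 64/35

The best approximation g ∈ W is the orthogonal projection of f onto W. Writing g = a_0 + a_1 x + a_2 x^2, the coefficients solve the normal equations G · a = b where
  G_{ij} = <φ_i, φ_j> and b_i = <f, φ_i>, with φ_0 = 1, φ_1 = x, φ_2 = x^2.
G =
  [2, 0, 2/3]
  [0, 2/3, 0]
  [2/3, 0, 2/5],
b = (62/15, -8/15, 158/105).
Solving gives a_0 = 64/35, a_1 = -4/5, a_2 = 5/7, so
  g(x) = 5*x^2/7 - 4*x/5 + 64/35.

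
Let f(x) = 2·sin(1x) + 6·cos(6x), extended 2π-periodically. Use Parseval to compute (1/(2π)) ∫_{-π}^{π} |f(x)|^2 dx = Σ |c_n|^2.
Σ |c_n|^2 = 20

Expand |f|^2 and use orthogonality of {sin(nx), cos(mx)} on [-π, π]:
  ∫_{-π}^{π} sin(nx)^2 dx = π, ∫ cos(mx)^2 dx = π, and cross terms integrate to 0.
So ∫_{-π}^{π} f(x)^2 dx = 2^2 · π + 6^2 · π = (4 + 36)π.
Divide by 2π: (4 + 36)/2 = 20.
By Parseval, this equals Σ |c_n|^2.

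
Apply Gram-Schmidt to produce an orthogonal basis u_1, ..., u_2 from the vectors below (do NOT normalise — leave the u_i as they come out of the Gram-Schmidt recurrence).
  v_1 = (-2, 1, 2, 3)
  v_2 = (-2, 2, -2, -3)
Orthogonal basis:
  u_1 = (-2, 1, 2, 3)
  u_2 = (-25/9, 43/18, -11/9, -11/6)

Apply the Gram-Schmidt recurrence
  u_1 = v_1
  u_i = v_i − Σ_{j<i} ((v_i · u_j) / (u_j · u_j)) · u_j.

Step by step this gives:
  u_1 = (-2, 1, 2, 3)
  u_2 = (-25/9, 43/18, -11/9, -11/6)

Orthogonality check:
  u_2 · u_1 = 0 (should be 0)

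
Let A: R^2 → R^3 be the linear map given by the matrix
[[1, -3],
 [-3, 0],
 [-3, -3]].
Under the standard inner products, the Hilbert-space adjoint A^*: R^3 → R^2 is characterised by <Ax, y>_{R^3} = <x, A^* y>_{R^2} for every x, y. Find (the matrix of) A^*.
A^* = A^T =
[[1, -3, -3],
 [-3, 0, -3]]

For real matrices with standard dot products, the defining identity <Ax, y> = <x, A^* y> gives (Ax)^T y = x^T (A^*) y, i.e. x^T A^T y = x^T (A^*) y. Since this holds for all x, y, we must have A^* = A^T. Therefore
A^* =
[[1, -3, -3],
 [-3, 0, -3]].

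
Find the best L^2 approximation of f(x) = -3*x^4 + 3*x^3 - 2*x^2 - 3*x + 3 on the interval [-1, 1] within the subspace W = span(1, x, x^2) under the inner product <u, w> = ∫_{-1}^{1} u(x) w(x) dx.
g(x) = -32*x^2/7 - 6*x/5 + 114/35

The best approximation g ∈ W is the orthogonal projection of f onto W. Writing g = a_0 + a_1 x + a_2 x^2, the coefficients solve the normal equations G · a = b where
  G_{ij} = <φ_i, φ_j> and b_i = <f, φ_i>, with φ_0 = 1, φ_1 = x, φ_2 = x^2.
G =
  [2, 0, 2/3]
  [0, 2/3, 0]
  [2/3, 0, 2/5],
b = (52/15, -4/5, 12/35).
Solving gives a_0 = 114/35, a_1 = -6/5, a_2 = -32/7, so
  g(x) = -32*x^2/7 - 6*x/5 + 114/35.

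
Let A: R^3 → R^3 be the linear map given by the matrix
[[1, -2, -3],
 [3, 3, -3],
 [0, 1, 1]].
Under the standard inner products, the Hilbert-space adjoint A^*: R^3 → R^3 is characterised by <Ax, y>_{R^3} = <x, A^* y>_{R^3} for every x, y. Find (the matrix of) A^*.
A^* = A^T =
[[1, 3, 0],
 [-2, 3, 1],
 [-3, -3, 1]]

For real matrices with standard dot products, the defining identity <Ax, y> = <x, A^* y> gives (Ax)^T y = x^T (A^*) y, i.e. x^T A^T y = x^T (A^*) y. Since this holds for all x, y, we must have A^* = A^T. Therefore
A^* =
[[1, 3, 0],
 [-2, 3, 1],
 [-3, -3, 1]].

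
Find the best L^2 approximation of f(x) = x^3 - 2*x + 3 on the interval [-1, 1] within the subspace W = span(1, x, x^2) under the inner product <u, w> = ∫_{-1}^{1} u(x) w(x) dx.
g(x) = 3 - 7*x/5

The best approximation g ∈ W is the orthogonal projection of f onto W. Writing g = a_0 + a_1 x + a_2 x^2, the coefficients solve the normal equations G · a = b where
  G_{ij} = <φ_i, φ_j> and b_i = <f, φ_i>, with φ_0 = 1, φ_1 = x, φ_2 = x^2.
G =
  [2, 0, 2/3]
  [0, 2/3, 0]
  [2/3, 0, 2/5],
b = (6, -14/15, 2).
Solving gives a_0 = 3, a_1 = -7/5, a_2 = 0, so
  g(x) = 3 - 7*x/5.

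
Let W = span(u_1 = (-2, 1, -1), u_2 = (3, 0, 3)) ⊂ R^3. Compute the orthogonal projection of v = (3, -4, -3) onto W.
proj_W(v) = (7/3, -14/3, -7/3)

Set up U = [u_1 | ... | u_2] ∈ R^(3×2). The projector onto W = col(U) is P = U (U^T U)^(-1) U^T.
Compute U^T U =
  [6, -9]
  [-9, 18],
and U^T v = (-7, 0).
Solve U^T U · c = U^T v for the coefficients: c = (-14/3, -7/3). The projection is proj_W(v) = U c.
Check: (v - proj_W(v)) · u_1 = 0  (should be 0).
Check: (v - proj_W(v)) · u_2 = 0  (should be 0).
Result: proj_W(v) = (7/3, -14/3, -7/3).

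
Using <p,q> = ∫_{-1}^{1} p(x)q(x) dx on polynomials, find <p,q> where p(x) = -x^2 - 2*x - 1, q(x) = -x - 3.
<p,q> = 28/3

Expand the product: p(x)·q(x) = x^3 + 5*x^2 + 7*x + 3.
∫_{-1}^{1} of each monomial x^k gives [2/(k+1) if k even, 0 if k odd]. Integrating term-by-term (or equivalently evaluating the antiderivative F(x) = x^4/4 + 5*x^3/3 + 7*x^2/2 + 3*x at the endpoints):
  F(1) − F(−1) = 101/12 − (-11/12) = 28/3.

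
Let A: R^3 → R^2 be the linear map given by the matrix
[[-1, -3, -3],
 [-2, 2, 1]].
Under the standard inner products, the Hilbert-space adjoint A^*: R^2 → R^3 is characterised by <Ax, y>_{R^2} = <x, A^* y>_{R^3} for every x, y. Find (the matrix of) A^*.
A^* = A^T =
[[-1, -2],
 [-3, 2],
 [-3, 1]]

For real matrices with standard dot products, the defining identity <Ax, y> = <x, A^* y> gives (Ax)^T y = x^T (A^*) y, i.e. x^T A^T y = x^T (A^*) y. Since this holds for all x, y, we must have A^* = A^T. Therefore
A^* =
[[-1, -2],
 [-3, 2],
 [-3, 1]].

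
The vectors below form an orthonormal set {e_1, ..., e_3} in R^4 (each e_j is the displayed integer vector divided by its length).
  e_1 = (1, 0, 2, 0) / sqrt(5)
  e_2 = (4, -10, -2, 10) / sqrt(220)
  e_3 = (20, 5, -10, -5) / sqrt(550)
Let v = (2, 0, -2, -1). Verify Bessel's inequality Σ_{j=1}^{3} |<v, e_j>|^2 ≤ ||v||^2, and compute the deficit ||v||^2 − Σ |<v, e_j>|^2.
Σ |<v, e_j>|^2 = 17/2; ||v||^2 = 9; deficit = 1/2

Write each e_j = u_j / sqrt(<u_j, u_j>) where u_j is the displayed integer vector. Then <v, e_j> = <v, u_j> / sqrt(<u_j, u_j>), so |<v, e_j>|^2 = <v, u_j>^2 / <u_j, u_j>.
Coefficients: <v, e_1> = -2/sqrt(5), <v, e_2> = 2/sqrt(220), <v, e_3> = 65/sqrt(550).
Square and sum: Σ |<v, e_j>|^2 = 17/2.
Compute ||v||^2 = v·v = 9.
Deficit = 9 − 17/2 = 1/2 ≥ 0, confirming Bessel's inequality. (The deficit equals ||v − Σ <v,e_j> e_j||^2, the squared distance from v to span{e_j}.)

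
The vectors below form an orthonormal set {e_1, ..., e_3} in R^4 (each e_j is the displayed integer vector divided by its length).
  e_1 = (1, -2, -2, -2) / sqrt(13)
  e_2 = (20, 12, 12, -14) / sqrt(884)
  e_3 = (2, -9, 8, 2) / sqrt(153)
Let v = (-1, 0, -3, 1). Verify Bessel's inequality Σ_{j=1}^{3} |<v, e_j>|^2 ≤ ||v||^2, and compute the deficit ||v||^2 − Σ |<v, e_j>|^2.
Σ |<v, e_j>|^2 = 10; ||v||^2 = 11; deficit = 1

Write each e_j = u_j / sqrt(<u_j, u_j>) where u_j is the displayed integer vector. Then <v, e_j> = <v, u_j> / sqrt(<u_j, u_j>), so |<v, e_j>|^2 = <v, u_j>^2 / <u_j, u_j>.
Coefficients: <v, e_1> = 3/sqrt(13), <v, e_2> = -70/sqrt(884), <v, e_3> = -24/sqrt(153).
Square and sum: Σ |<v, e_j>|^2 = 10.
Compute ||v||^2 = v·v = 11.
Deficit = 11 − 10 = 1 ≥ 0, confirming Bessel's inequality. (The deficit equals ||v − Σ <v,e_j> e_j||^2, the squared distance from v to span{e_j}.)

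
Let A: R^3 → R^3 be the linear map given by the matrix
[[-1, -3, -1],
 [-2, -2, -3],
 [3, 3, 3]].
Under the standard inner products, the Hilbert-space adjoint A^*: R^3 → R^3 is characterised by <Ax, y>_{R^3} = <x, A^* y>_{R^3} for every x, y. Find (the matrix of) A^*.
A^* = A^T =
[[-1, -2, 3],
 [-3, -2, 3],
 [-1, -3, 3]]

For real matrices with standard dot products, the defining identity <Ax, y> = <x, A^* y> gives (Ax)^T y = x^T (A^*) y, i.e. x^T A^T y = x^T (A^*) y. Since this holds for all x, y, we must have A^* = A^T. Therefore
A^* =
[[-1, -2, 3],
 [-3, -2, 3],
 [-1, -3, 3]].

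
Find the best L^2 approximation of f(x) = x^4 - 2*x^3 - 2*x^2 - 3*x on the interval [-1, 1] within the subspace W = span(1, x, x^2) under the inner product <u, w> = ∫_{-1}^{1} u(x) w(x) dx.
g(x) = -8*x^2/7 - 21*x/5 - 3/35

The best approximation g ∈ W is the orthogonal projection of f onto W. Writing g = a_0 + a_1 x + a_2 x^2, the coefficients solve the normal equations G · a = b where
  G_{ij} = <φ_i, φ_j> and b_i = <f, φ_i>, with φ_0 = 1, φ_1 = x, φ_2 = x^2.
G =
  [2, 0, 2/3]
  [0, 2/3, 0]
  [2/3, 0, 2/5],
b = (-14/15, -14/5, -18/35).
Solving gives a_0 = -3/35, a_1 = -21/5, a_2 = -8/7, so
  g(x) = -8*x^2/7 - 21*x/5 - 3/35.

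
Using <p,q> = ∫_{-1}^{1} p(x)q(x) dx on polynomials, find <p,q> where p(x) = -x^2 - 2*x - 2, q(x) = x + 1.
<p,q> = -6

Expand the product: p(x)·q(x) = -x^3 - 3*x^2 - 4*x - 2.
∫_{-1}^{1} of each monomial x^k gives [2/(k+1) if k even, 0 if k odd]. Integrating term-by-term (or equivalently evaluating the antiderivative F(x) = -x^4/4 - x^3 - 2*x^2 - 2*x at the endpoints):
  F(1) − F(−1) = -21/4 − (3/4) = -6.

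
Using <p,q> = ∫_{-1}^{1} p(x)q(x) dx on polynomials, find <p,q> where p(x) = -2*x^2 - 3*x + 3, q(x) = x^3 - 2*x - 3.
<p,q> = -56/5

Expand the product: p(x)·q(x) = -2*x^5 - 3*x^4 + 7*x^3 + 12*x^2 + 3*x - 9.
∫_{-1}^{1} of each monomial x^k gives [2/(k+1) if k even, 0 if k odd]. Integrating term-by-term (or equivalently evaluating the antiderivative F(x) = -x^6/3 - 3*x^5/5 + 7*x^4/4 + 4*x^3 + 3*x^2/2 - 9*x at the endpoints):
  F(1) − F(−1) = -161/60 − (511/60) = -56/5.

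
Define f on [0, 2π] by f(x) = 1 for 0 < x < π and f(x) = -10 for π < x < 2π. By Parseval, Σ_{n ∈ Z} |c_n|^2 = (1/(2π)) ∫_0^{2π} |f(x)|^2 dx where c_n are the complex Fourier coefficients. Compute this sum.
Σ |c_n|^2 = 101/2

Parseval equates the L^2 energy of f (normalised by 1/(2π)) with the ℓ^2 sum of its Fourier coefficients: (1/(2π)) ∫_0^{2π} |f|^2 = Σ |c_n|^2.
Compute the left side: (1/(2π)) [∫_0^π 1^2 dx + ∫_π^{2π} (-10)^2 dx] = (1/(2π)) · (1π + 100π) = (1 + 100)/2 = 101/2.
So Σ_{n ∈ Z} |c_n|^2 = 101/2.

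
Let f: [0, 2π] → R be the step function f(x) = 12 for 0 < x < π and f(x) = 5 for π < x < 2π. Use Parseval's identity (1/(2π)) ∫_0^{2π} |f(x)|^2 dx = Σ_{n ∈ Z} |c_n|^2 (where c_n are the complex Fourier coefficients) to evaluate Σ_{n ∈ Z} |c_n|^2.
Σ |c_n|^2 = 169/2

Parseval equates the L^2 energy of f (normalised by 1/(2π)) with the ℓ^2 sum of its Fourier coefficients: (1/(2π)) ∫_0^{2π} |f|^2 = Σ |c_n|^2.
Compute the left side: (1/(2π)) [∫_0^π 12^2 dx + ∫_π^{2π} 5^2 dx] = (1/(2π)) · (144π + 25π) = (144 + 25)/2 = 169/2.
So Σ_{n ∈ Z} |c_n|^2 = 169/2.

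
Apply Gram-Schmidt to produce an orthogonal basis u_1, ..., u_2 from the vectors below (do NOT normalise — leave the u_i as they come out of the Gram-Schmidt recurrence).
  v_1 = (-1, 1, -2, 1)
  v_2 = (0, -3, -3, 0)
Orthogonal basis:
  u_1 = (-1, 1, -2, 1)
  u_2 = (3/7, -24/7, -15/7, -3/7)

Apply the Gram-Schmidt recurrence
  u_1 = v_1
  u_i = v_i − Σ_{j<i} ((v_i · u_j) / (u_j · u_j)) · u_j.

Step by step this gives:
  u_1 = (-1, 1, -2, 1)
  u_2 = (3/7, -24/7, -15/7, -3/7)

Orthogonality check:
  u_2 · u_1 = 0 (should be 0)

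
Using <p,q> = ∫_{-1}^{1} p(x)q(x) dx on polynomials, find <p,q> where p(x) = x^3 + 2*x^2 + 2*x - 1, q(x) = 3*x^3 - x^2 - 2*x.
<p,q> = -12/35

Expand the product: p(x)·q(x) = 3*x^6 + 5*x^5 + 2*x^4 - 9*x^3 - 3*x^2 + 2*x.
∫_{-1}^{1} of each monomial x^k gives [2/(k+1) if k even, 0 if k odd]. Integrating term-by-term (or equivalently evaluating the antiderivative F(x) = 3*x^7/7 + 5*x^6/6 + 2*x^5/5 - 9*x^4/4 - x^3 + x^2 at the endpoints):
  F(1) − F(−1) = -247/420 − (-103/420) = -12/35.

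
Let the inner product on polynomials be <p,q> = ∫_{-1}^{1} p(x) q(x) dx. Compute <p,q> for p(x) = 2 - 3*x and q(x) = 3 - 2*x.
<p,q> = 16

Expand the product: p(x)·q(x) = 6*x^2 - 13*x + 6.
∫_{-1}^{1} of each monomial x^k gives [2/(k+1) if k even, 0 if k odd]. Integrating term-by-term (or equivalently evaluating the antiderivative F(x) = 2*x^3 - 13*x^2/2 + 6*x at the endpoints):
  F(1) − F(−1) = 3/2 − (-29/2) = 16.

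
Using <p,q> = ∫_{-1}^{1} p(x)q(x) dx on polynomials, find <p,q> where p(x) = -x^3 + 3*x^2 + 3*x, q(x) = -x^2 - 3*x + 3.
<p,q> = 0

Expand the product: p(x)·q(x) = x^5 - 15*x^3 + 9*x.
∫_{-1}^{1} of each monomial x^k gives [2/(k+1) if k even, 0 if k odd]. Integrating term-by-term (or equivalently evaluating the antiderivative F(x) = x^6/6 - 15*x^4/4 + 9*x^2/2 at the endpoints):
  F(1) − F(−1) = 11/12 − (11/12) = 0.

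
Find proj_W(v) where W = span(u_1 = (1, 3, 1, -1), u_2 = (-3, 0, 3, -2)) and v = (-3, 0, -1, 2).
proj_W(v) = (-61/65, -102/65, -7/65, 16/65)

Set up U = [u_1 | ... | u_2] ∈ R^(4×2). The projector onto W = col(U) is P = U (U^T U)^(-1) U^T.
Compute U^T U =
  [12, 2]
  [2, 22],
and U^T v = (-6, 2).
Solve U^T U · c = U^T v for the coefficients: c = (-34/65, 9/65). The projection is proj_W(v) = U c.
Check: (v - proj_W(v)) · u_1 = 0  (should be 0).
Check: (v - proj_W(v)) · u_2 = 0  (should be 0).
Result: proj_W(v) = (-61/65, -102/65, -7/65, 16/65).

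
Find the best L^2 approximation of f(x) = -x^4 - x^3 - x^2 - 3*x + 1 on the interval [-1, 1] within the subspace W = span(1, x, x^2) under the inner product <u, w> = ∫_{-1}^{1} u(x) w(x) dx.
g(x) = -13*x^2/7 - 18*x/5 + 38/35

The best approximation g ∈ W is the orthogonal projection of f onto W. Writing g = a_0 + a_1 x + a_2 x^2, the coefficients solve the normal equations G · a = b where
  G_{ij} = <φ_i, φ_j> and b_i = <f, φ_i>, with φ_0 = 1, φ_1 = x, φ_2 = x^2.
G =
  [2, 0, 2/3]
  [0, 2/3, 0]
  [2/3, 0, 2/5],
b = (14/15, -12/5, -2/105).
Solving gives a_0 = 38/35, a_1 = -18/5, a_2 = -13/7, so
  g(x) = -13*x^2/7 - 18*x/5 + 38/35.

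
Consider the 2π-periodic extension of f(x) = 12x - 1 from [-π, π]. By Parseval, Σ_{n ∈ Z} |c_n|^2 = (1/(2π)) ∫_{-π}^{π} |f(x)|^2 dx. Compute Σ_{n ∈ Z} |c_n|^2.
Σ |c_n|^2 = 48π^2 + 1

Expand and integrate term by term over [-π, π]:
  ∫ (12x)^2 dx = 144·(2π^3/3); ∫ 2·12·(-1)·x dx = 0 (odd integrand); ∫ (-1)^2 dx = 1·2π.
So (1/(2π)) ∫_{-π}^{π} (12x - 1)^2 dx = 144π^2/3 + 1 = 48π^2 + 1.
Parseval ⇒ Σ |c_n|^2 = 48π^2 + 1.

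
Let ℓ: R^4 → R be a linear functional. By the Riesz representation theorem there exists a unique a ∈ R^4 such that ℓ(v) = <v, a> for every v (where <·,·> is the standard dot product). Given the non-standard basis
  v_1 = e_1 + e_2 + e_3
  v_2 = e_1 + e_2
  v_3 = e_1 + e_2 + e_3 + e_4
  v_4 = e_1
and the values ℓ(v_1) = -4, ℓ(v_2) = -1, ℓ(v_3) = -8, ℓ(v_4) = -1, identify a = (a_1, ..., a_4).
a = (-1, 0, -3, -4)

Write a = (a_1, ..., a_4) in the standard basis. For each basis vector v_i, ℓ(v_i) = <v_i, a> is a linear equation in the a_j's. Collect the n equations into a matrix system V a = ℓ, where row i of V is v_i (expressed in the standard basis). Since V is invertible (lower-triangular with 1s on the diagonal, up to permutation), solve by back-substitution:
  V =
[[1, 1, 1, 0],
 [1, 1, 0, 0],
 [1, 1, 1, 1],
 [1, 0, 0, 0]]
  V a = (-4, -1, -8, -1)
Solving gives a = (-1, 0, -3, -4).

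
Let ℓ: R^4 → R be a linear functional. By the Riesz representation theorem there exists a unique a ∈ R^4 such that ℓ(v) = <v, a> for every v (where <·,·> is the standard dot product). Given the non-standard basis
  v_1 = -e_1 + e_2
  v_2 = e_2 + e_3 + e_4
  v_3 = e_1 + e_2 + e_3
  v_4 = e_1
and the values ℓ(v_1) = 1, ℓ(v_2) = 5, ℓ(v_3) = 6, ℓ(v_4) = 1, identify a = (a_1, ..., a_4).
a = (1, 2, 3, 0)

Write a = (a_1, ..., a_4) in the standard basis. For each basis vector v_i, ℓ(v_i) = <v_i, a> is a linear equation in the a_j's. Collect the n equations into a matrix system V a = ℓ, where row i of V is v_i (expressed in the standard basis). Since V is invertible (lower-triangular with 1s on the diagonal, up to permutation), solve by back-substitution:
  V =
[[-1, 1, 0, 0],
 [0, 1, 1, 1],
 [1, 1, 1, 0],
 [1, 0, 0, 0]]
  V a = (1, 5, 6, 1)
Solving gives a = (1, 2, 3, 0).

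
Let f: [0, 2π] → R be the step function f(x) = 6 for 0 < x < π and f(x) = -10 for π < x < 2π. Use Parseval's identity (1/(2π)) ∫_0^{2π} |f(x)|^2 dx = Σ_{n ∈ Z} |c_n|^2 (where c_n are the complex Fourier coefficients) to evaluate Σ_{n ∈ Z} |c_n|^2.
Σ |c_n|^2 = 68

Parseval equates the L^2 energy of f (normalised by 1/(2π)) with the ℓ^2 sum of its Fourier coefficients: (1/(2π)) ∫_0^{2π} |f|^2 = Σ |c_n|^2.
Compute the left side: (1/(2π)) [∫_0^π 6^2 dx + ∫_π^{2π} (-10)^2 dx] = (1/(2π)) · (36π + 100π) = (36 + 100)/2 = 68.
So Σ_{n ∈ Z} |c_n|^2 = 68.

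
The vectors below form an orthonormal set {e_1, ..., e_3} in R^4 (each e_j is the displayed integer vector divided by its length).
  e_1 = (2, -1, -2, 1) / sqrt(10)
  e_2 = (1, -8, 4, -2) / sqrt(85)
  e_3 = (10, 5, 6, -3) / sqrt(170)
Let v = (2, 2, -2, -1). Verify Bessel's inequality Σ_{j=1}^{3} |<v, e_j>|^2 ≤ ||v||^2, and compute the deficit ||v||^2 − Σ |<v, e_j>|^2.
Σ |<v, e_j>|^2 = 49/5; ||v||^2 = 13; deficit = 16/5

Write each e_j = u_j / sqrt(<u_j, u_j>) where u_j is the displayed integer vector. Then <v, e_j> = <v, u_j> / sqrt(<u_j, u_j>), so |<v, e_j>|^2 = <v, u_j>^2 / <u_j, u_j>.
Coefficients: <v, e_1> = 5/sqrt(10), <v, e_2> = -20/sqrt(85), <v, e_3> = 21/sqrt(170).
Square and sum: Σ |<v, e_j>|^2 = 49/5.
Compute ||v||^2 = v·v = 13.
Deficit = 13 − 49/5 = 16/5 ≥ 0, confirming Bessel's inequality. (The deficit equals ||v − Σ <v,e_j> e_j||^2, the squared distance from v to span{e_j}.)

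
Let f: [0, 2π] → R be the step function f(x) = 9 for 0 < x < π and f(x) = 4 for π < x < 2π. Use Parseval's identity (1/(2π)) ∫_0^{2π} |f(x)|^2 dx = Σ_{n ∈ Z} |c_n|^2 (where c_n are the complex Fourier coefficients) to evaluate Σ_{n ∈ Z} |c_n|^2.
Σ |c_n|^2 = 97/2

Parseval equates the L^2 energy of f (normalised by 1/(2π)) with the ℓ^2 sum of its Fourier coefficients: (1/(2π)) ∫_0^{2π} |f|^2 = Σ |c_n|^2.
Compute the left side: (1/(2π)) [∫_0^π 9^2 dx + ∫_π^{2π} 4^2 dx] = (1/(2π)) · (81π + 16π) = (81 + 16)/2 = 97/2.
So Σ_{n ∈ Z} |c_n|^2 = 97/2.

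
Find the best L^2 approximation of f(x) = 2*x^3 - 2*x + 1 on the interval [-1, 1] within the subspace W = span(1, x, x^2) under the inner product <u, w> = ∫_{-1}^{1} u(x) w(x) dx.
g(x) = 1 - 4*x/5

The best approximation g ∈ W is the orthogonal projection of f onto W. Writing g = a_0 + a_1 x + a_2 x^2, the coefficients solve the normal equations G · a = b where
  G_{ij} = <φ_i, φ_j> and b_i = <f, φ_i>, with φ_0 = 1, φ_1 = x, φ_2 = x^2.
G =
  [2, 0, 2/3]
  [0, 2/3, 0]
  [2/3, 0, 2/5],
b = (2, -8/15, 2/3).
Solving gives a_0 = 1, a_1 = -4/5, a_2 = 0, so
  g(x) = 1 - 4*x/5.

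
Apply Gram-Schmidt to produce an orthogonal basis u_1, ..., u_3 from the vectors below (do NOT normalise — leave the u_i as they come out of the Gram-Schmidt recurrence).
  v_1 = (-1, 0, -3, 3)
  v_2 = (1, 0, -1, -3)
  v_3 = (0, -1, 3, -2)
Orthogonal basis:
  u_1 = (-1, 0, -3, 3)
  u_2 = (12/19, 0, -40/19, -36/19)
  u_3 = (-3/5, -1, 0, -1/5)

Apply the Gram-Schmidt recurrence
  u_1 = v_1
  u_i = v_i − Σ_{j<i} ((v_i · u_j) / (u_j · u_j)) · u_j.

Step by step this gives:
  u_1 = (-1, 0, -3, 3)
  u_2 = (12/19, 0, -40/19, -36/19)
  u_3 = (-3/5, -1, 0, -1/5)

Orthogonality check:
  u_2 · u_1 = 0 (should be 0)
  u_3 · u_1 = 0 (should be 0)
  u_3 · u_2 = 0 (should be 0)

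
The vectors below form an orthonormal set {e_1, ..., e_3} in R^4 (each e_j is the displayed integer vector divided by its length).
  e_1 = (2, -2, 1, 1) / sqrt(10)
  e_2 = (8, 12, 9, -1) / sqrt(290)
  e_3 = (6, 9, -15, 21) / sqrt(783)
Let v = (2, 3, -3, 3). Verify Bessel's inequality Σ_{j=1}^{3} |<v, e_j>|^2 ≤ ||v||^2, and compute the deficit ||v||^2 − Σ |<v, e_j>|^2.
Σ |<v, e_j>|^2 = 89/3; ||v||^2 = 31; deficit = 4/3

Write each e_j = u_j / sqrt(<u_j, u_j>) where u_j is the displayed integer vector. Then <v, e_j> = <v, u_j> / sqrt(<u_j, u_j>), so |<v, e_j>|^2 = <v, u_j>^2 / <u_j, u_j>.
Coefficients: <v, e_1> = -2/sqrt(10), <v, e_2> = 22/sqrt(290), <v, e_3> = 147/sqrt(783).
Square and sum: Σ |<v, e_j>|^2 = 89/3.
Compute ||v||^2 = v·v = 31.
Deficit = 31 − 89/3 = 4/3 ≥ 0, confirming Bessel's inequality. (The deficit equals ||v − Σ <v,e_j> e_j||^2, the squared distance from v to span{e_j}.)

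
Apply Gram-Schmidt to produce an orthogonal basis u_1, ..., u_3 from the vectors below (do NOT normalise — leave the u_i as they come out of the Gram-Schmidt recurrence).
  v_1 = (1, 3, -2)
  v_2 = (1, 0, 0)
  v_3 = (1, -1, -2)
Orthogonal basis:
  u_1 = (1, 3, -2)
  u_2 = (13/14, -3/14, 1/7)
  u_3 = (0, -16/13, -24/13)

Apply the Gram-Schmidt recurrence
  u_1 = v_1
  u_i = v_i − Σ_{j<i} ((v_i · u_j) / (u_j · u_j)) · u_j.

Step by step this gives:
  u_1 = (1, 3, -2)
  u_2 = (13/14, -3/14, 1/7)
  u_3 = (0, -16/13, -24/13)

Orthogonality check:
  u_2 · u_1 = 0 (should be 0)
  u_3 · u_1 = 0 (should be 0)
  u_3 · u_2 = 0 (should be 0)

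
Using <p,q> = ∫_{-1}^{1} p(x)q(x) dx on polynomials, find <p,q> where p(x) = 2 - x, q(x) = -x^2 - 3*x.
<p,q> = 2/3

Expand the product: p(x)·q(x) = x^3 + x^2 - 6*x.
∫_{-1}^{1} of each monomial x^k gives [2/(k+1) if k even, 0 if k odd]. Integrating term-by-term (or equivalently evaluating the antiderivative F(x) = x^4/4 + x^3/3 - 3*x^2 at the endpoints):
  F(1) − F(−1) = -29/12 − (-37/12) = 2/3.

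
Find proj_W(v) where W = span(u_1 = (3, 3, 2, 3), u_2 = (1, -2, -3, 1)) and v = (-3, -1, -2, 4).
proj_W(v) = (79/143, -16/13, -259/143, 79/143)

Set up U = [u_1 | ... | u_2] ∈ R^(4×2). The projector onto W = col(U) is P = U (U^T U)^(-1) U^T.
Compute U^T U =
  [31, -6]
  [-6, 15],
and U^T v = (-4, 9).
Solve U^T U · c = U^T v for the coefficients: c = (-2/143, 85/143). The projection is proj_W(v) = U c.
Check: (v - proj_W(v)) · u_1 = 0  (should be 0).
Check: (v - proj_W(v)) · u_2 = 0  (should be 0).
Result: proj_W(v) = (79/143, -16/13, -259/143, 79/143).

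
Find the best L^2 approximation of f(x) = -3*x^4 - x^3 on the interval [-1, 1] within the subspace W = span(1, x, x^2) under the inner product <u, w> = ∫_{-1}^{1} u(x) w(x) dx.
g(x) = -18*x^2/7 - 3*x/5 + 9/35

The best approximation g ∈ W is the orthogonal projection of f onto W. Writing g = a_0 + a_1 x + a_2 x^2, the coefficients solve the normal equations G · a = b where
  G_{ij} = <φ_i, φ_j> and b_i = <f, φ_i>, with φ_0 = 1, φ_1 = x, φ_2 = x^2.
G =
  [2, 0, 2/3]
  [0, 2/3, 0]
  [2/3, 0, 2/5],
b = (-6/5, -2/5, -6/7).
Solving gives a_0 = 9/35, a_1 = -3/5, a_2 = -18/7, so
  g(x) = -18*x^2/7 - 3*x/5 + 9/35.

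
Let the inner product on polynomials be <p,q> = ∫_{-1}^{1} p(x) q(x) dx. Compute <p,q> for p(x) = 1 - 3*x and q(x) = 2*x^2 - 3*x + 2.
<p,q> = 34/3

Expand the product: p(x)·q(x) = -6*x^3 + 11*x^2 - 9*x + 2.
∫_{-1}^{1} of each monomial x^k gives [2/(k+1) if k even, 0 if k odd]. Integrating term-by-term (or equivalently evaluating the antiderivative F(x) = -3*x^4/2 + 11*x^3/3 - 9*x^2/2 + 2*x at the endpoints):
  F(1) − F(−1) = -1/3 − (-35/3) = 34/3.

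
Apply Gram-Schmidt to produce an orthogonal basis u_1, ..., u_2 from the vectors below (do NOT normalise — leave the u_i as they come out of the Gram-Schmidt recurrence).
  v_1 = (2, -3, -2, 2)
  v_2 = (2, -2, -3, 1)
Orthogonal basis:
  u_1 = (2, -3, -2, 2)
  u_2 = (2/7, 4/7, -9/7, -5/7)

Apply the Gram-Schmidt recurrence
  u_1 = v_1
  u_i = v_i − Σ_{j<i} ((v_i · u_j) / (u_j · u_j)) · u_j.

Step by step this gives:
  u_1 = (2, -3, -2, 2)
  u_2 = (2/7, 4/7, -9/7, -5/7)

Orthogonality check:
  u_2 · u_1 = 0 (should be 0)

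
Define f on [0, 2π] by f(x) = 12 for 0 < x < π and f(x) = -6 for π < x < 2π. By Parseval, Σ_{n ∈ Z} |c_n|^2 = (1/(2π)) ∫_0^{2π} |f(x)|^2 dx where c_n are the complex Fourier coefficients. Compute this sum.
Σ |c_n|^2 = 90

Parseval equates the L^2 energy of f (normalised by 1/(2π)) with the ℓ^2 sum of its Fourier coefficients: (1/(2π)) ∫_0^{2π} |f|^2 = Σ |c_n|^2.
Compute the left side: (1/(2π)) [∫_0^π 12^2 dx + ∫_π^{2π} (-6)^2 dx] = (1/(2π)) · (144π + 36π) = (144 + 36)/2 = 90.
So Σ_{n ∈ Z} |c_n|^2 = 90.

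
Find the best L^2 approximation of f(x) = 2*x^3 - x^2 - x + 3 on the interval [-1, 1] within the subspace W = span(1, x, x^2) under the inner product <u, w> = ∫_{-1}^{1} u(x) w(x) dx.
g(x) = -x^2 + x/5 + 3

The best approximation g ∈ W is the orthogonal projection of f onto W. Writing g = a_0 + a_1 x + a_2 x^2, the coefficients solve the normal equations G · a = b where
  G_{ij} = <φ_i, φ_j> and b_i = <f, φ_i>, with φ_0 = 1, φ_1 = x, φ_2 = x^2.
G =
  [2, 0, 2/3]
  [0, 2/3, 0]
  [2/3, 0, 2/5],
b = (16/3, 2/15, 8/5).
Solving gives a_0 = 3, a_1 = 1/5, a_2 = -1, so
  g(x) = -x^2 + x/5 + 3.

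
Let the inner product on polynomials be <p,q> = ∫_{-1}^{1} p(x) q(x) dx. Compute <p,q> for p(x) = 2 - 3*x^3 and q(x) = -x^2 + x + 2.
<p,q> = 82/15

Expand the product: p(x)·q(x) = 3*x^5 - 3*x^4 - 6*x^3 - 2*x^2 + 2*x + 4.
∫_{-1}^{1} of each monomial x^k gives [2/(k+1) if k even, 0 if k odd]. Integrating term-by-term (or equivalently evaluating the antiderivative F(x) = x^6/2 - 3*x^5/5 - 3*x^4/2 - 2*x^3/3 + x^2 + 4*x at the endpoints):
  F(1) − F(−1) = 41/15 − (-41/15) = 82/15.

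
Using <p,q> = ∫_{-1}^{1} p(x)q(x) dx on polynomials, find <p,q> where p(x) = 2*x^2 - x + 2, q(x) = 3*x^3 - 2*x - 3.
<p,q> = -238/15

Expand the product: p(x)·q(x) = 6*x^5 - 3*x^4 + 2*x^3 - 4*x^2 - x - 6.
∫_{-1}^{1} of each monomial x^k gives [2/(k+1) if k even, 0 if k odd]. Integrating term-by-term (or equivalently evaluating the antiderivative F(x) = x^6 - 3*x^5/5 + x^4/2 - 4*x^3/3 - x^2/2 - 6*x at the endpoints):
  F(1) − F(−1) = -104/15 − (134/15) = -238/15.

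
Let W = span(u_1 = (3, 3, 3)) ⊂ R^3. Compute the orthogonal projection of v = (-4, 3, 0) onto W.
proj_W(v) = (-1/3, -1/3, -1/3)

Set up U = [u_1 | ... | u_1] ∈ R^(3×1). The projector onto W = col(U) is P = U (U^T U)^(-1) U^T.
Compute U^T U =
  [27],
and U^T v = (-3).
Solve U^T U · c = U^T v for the coefficients: c = (-1/9). The projection is proj_W(v) = U c.
Check: (v - proj_W(v)) · u_1 = 0  (should be 0).
Result: proj_W(v) = (-1/3, -1/3, -1/3).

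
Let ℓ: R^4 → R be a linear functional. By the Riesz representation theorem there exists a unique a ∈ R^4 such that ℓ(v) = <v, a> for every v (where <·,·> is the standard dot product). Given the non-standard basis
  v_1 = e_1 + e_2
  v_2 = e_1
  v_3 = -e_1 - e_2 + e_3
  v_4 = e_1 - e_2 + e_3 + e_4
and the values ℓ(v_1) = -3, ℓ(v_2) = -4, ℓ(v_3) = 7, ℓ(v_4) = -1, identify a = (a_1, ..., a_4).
a = (-4, 1, 4, 0)

Write a = (a_1, ..., a_4) in the standard basis. For each basis vector v_i, ℓ(v_i) = <v_i, a> is a linear equation in the a_j's. Collect the n equations into a matrix system V a = ℓ, where row i of V is v_i (expressed in the standard basis). Since V is invertible (lower-triangular with 1s on the diagonal, up to permutation), solve by back-substitution:
  V =
[[1, 1, 0, 0],
 [1, 0, 0, 0],
 [-1, -1, 1, 0],
 [1, -1, 1, 1]]
  V a = (-3, -4, 7, -1)
Solving gives a = (-4, 1, 4, 0).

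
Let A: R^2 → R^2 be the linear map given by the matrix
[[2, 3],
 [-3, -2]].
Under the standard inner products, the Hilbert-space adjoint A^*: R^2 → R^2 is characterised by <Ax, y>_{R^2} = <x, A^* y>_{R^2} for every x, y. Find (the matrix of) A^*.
A^* = A^T =
[[2, -3],
 [3, -2]]

For real matrices with standard dot products, the defining identity <Ax, y> = <x, A^* y> gives (Ax)^T y = x^T (A^*) y, i.e. x^T A^T y = x^T (A^*) y. Since this holds for all x, y, we must have A^* = A^T. Therefore
A^* =
[[2, -3],
 [3, -2]].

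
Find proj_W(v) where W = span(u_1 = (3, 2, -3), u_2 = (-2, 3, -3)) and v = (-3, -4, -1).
proj_W(v) = (-963/403, -382/403, 51/31)

Set up U = [u_1 | ... | u_2] ∈ R^(3×2). The projector onto W = col(U) is P = U (U^T U)^(-1) U^T.
Compute U^T U =
  [22, 9]
  [9, 22],
and U^T v = (-14, -3).
Solve U^T U · c = U^T v for the coefficients: c = (-281/403, 60/403). The projection is proj_W(v) = U c.
Check: (v - proj_W(v)) · u_1 = 0  (should be 0).
Check: (v - proj_W(v)) · u_2 = 0  (should be 0).
Result: proj_W(v) = (-963/403, -382/403, 51/31).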